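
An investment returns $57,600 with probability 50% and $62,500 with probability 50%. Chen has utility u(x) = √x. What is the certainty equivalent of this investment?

$60,025

E[u] = 0.5·√57600 + 0.5·√62500 = 0.5·240 + 0.5·250 = 245
CE = (245)² = 60025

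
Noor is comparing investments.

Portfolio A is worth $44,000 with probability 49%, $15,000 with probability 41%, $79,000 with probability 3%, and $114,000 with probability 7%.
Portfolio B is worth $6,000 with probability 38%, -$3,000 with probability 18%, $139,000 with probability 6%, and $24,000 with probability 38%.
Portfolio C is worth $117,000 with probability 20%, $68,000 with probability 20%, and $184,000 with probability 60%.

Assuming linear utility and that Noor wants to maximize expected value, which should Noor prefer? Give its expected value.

Portfolio A = 0.49 × 44000 + 0.41 × 15000 + 0.03 × 79000 + 0.07 × 114000 = 21560 + 6150 + 2370 + 7980 = 38060
Portfolio B = 0.38 × 6000 + 0.18 × (-3000) + 0.06 × 139000 + 0.38 × 24000 = 2280 − 540 + 8340 + 9120 = 19200
Portfolio C = 0.2 × 117000 + 0.2 × 68000 + 0.6 × 184000 = 23400 + 13600 + 110400 = 147400

Portfolio C ($147,400)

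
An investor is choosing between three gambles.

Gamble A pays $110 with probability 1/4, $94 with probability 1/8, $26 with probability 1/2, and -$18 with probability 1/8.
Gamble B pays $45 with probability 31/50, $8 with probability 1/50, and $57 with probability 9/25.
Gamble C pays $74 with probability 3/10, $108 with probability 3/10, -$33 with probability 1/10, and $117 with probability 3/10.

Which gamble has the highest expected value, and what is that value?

Gamble C ($86.40)

Gamble A = 1/4 × 110 + 1/8 × 94 + 1/2 × 26 + 1/8 × (-18) = 27.5 + 11.75 + 13 − 2.25 = 50
Gamble B = 31/50 × 45 + 1/50 × 8 + 9/25 × 57 = 27.9 + 0.16 + 20.52 = 48.58
Gamble C = 3/10 × 74 + 3/10 × 108 + 1/10 × (-33) + 3/10 × 117 = 22.2 + 32.4 − 3.3 + 35.1 = 86.4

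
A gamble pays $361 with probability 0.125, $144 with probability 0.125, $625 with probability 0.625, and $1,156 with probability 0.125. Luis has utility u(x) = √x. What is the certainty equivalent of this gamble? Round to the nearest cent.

$564.06

E[u] = 0.125·√361 + 0.125·√144 + 0.625·√625 + 0.125·√1156 = 0.125·19 + 0.125·12 + 0.625·25 + 0.125·34 = 23.75
CE = (23.75)² = 564.0625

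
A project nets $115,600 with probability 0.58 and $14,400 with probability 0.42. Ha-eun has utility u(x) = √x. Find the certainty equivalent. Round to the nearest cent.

$61,305.76

E[u] = 0.58·√115600 + 0.42·√14400 = 0.58·340 + 0.42·120 = 247.6
CE = (247.6)² = 61305.76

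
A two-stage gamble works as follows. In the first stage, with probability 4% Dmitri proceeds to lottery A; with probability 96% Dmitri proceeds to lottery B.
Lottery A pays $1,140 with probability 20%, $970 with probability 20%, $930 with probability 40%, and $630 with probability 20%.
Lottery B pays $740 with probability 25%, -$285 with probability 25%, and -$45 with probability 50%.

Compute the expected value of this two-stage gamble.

$124.40

EV(A) = 0.2 × 1140 + 0.2 × 970 + 0.4 × 930 + 0.2 × 630 = 228 + 194 + 372 + 126 = 920
EV(B) = 0.25 × 740 + 0.25 × (-285) + 0.5 × (-45) = 185 − 71.25 − 22.5 = 91.25
Overall = 0.04 × 920 + 0.96 × 91.25 = 36.8 + 87.6 = 124.4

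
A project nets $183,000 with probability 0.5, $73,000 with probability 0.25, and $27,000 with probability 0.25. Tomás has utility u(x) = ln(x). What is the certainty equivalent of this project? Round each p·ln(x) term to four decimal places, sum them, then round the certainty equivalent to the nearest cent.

$90,138.26

E[u] = 0.5·ln(183000) + 0.25·ln(73000) + 0.25·ln(27000) = 6.0586 + 2.7996 + 2.5509 = 11.4091
CE = e^11.4091 ≈ 90138.26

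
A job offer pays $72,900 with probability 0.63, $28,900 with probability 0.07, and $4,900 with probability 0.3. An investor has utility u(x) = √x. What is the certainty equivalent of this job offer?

$41,209

E[u] = 0.63·√72900 + 0.07·√28900 + 0.3·√4900 = 0.63·270 + 0.07·170 + 0.3·70 = 203
CE = (203)² = 41209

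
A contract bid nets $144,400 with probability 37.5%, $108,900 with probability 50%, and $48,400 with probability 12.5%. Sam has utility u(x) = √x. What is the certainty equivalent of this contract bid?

E[u] = 0.375·√144400 + 0.5·√108900 + 0.125·√48400 = 0.375·380 + 0.5·330 + 0.125·220 = 335
CE = (335)² = 112225

$112,225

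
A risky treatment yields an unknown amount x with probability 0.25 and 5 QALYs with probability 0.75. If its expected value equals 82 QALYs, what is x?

0.25·x + 0.75·5 = 82
0.25·x = 82 − 3.75 = 78.25
x = 78.25 / 0.25 = 313

x = 313 QALYs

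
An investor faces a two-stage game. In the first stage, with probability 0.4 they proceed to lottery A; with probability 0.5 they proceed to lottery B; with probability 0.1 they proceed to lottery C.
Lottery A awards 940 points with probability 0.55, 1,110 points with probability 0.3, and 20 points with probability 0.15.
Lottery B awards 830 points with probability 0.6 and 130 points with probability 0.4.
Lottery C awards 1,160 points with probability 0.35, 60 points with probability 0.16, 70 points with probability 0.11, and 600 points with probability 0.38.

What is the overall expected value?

EV(A) = 0.55 × 940 + 0.3 × 1110 + 0.15 × 20 = 517 + 333 + 3 = 853
EV(B) = 0.6 × 830 + 0.4 × 130 = 498 + 52 = 550
EV(C) = 0.35 × 1160 + 0.16 × 60 + 0.11 × 70 + 0.38 × 600 = 406 + 9.6 + 7.7 + 228 = 651.3
Overall = 0.4 × 853 + 0.5 × 550 + 0.1 × 651.3 = 341.2 + 275 + 65.13 = 681.33

681.33 points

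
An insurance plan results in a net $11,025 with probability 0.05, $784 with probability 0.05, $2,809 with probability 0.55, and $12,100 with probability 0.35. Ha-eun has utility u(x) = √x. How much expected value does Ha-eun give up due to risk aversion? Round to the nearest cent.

E[u] = 0.05·√11025 + 0.05·√784 + 0.55·√2809 + 0.35·√12100 = 0.05·105 + 0.05·28 + 0.55·53 + 0.35·110 = 74.3
CE = (74.3)² = 5520.49
Risk premium = EV − CE = 6370.4 − 5520.49 = 849.91

$849.91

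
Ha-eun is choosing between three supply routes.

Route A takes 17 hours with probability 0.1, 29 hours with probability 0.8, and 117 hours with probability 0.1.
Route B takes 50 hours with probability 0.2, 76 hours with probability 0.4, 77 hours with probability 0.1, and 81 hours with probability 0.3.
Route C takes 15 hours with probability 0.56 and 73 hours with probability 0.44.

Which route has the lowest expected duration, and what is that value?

Route A = 0.1 × 17 + 0.8 × 29 + 0.1 × 117 = 1.7 + 23.2 + 11.7 = 36.6
Route B = 0.2 × 50 + 0.4 × 76 + 0.1 × 77 + 0.3 × 81 = 10 + 30.4 + 7.7 + 24.3 = 72.4
Route C = 0.56 × 15 + 0.44 × 73 = 8.4 + 32.12 = 40.52

Route A (36.6 hours)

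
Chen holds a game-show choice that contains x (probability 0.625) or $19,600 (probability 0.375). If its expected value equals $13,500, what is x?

x = $9,840

0.625·x + 0.375·19600 = 13500
0.625·x = 13500 − 7350 = 6150
x = 6150 / 0.625 = 9840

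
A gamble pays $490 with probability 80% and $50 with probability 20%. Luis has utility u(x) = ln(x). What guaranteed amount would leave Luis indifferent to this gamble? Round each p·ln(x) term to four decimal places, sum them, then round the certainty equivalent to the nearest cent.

$310.41

E[u] = 0.8·ln(490) + 0.2·ln(50) = 4.9555 + 0.7824 = 5.7379
CE = e^5.7379 ≈ 310.41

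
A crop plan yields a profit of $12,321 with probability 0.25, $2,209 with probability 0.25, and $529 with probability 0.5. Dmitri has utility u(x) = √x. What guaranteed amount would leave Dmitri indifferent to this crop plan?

$2,601

E[u] = 0.25·√12321 + 0.25·√2209 + 0.5·√529 = 0.25·111 + 0.25·47 + 0.5·23 = 51
CE = (51)² = 2601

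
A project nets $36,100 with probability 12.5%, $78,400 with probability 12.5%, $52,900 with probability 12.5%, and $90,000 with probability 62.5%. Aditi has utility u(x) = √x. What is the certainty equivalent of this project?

$75,625

E[u] = 0.125·√36100 + 0.125·√78400 + 0.125·√52900 + 0.625·√90000 = 0.125·190 + 0.125·280 + 0.125·230 + 0.625·300 = 275
CE = (275)² = 75625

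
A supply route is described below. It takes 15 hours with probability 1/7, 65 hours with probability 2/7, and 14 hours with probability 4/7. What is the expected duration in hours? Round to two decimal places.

EV = 1/7 × 15 + 2/7 × 65 + 4/7 × 14 = 2.1429 + 18.5714 + 8 = 28.7143

28.71 hours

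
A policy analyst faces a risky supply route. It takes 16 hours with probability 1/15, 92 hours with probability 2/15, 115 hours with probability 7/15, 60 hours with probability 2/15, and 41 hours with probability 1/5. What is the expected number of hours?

EV = 1/15 × 16 + 2/15 × 92 + 7/15 × 115 + 2/15 × 60 + 1/5 × 41 = 1.0667 + 12.2667 + 53.6667 + 8 + 8.2 = 83.2

83.2 hours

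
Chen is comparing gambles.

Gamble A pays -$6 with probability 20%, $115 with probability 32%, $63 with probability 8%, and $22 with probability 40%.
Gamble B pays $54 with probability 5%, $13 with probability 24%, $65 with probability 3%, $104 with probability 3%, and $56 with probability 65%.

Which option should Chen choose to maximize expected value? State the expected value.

Gamble A ($49.44)

Gamble A = 0.2 × (-6) + 0.32 × 115 + 0.08 × 63 + 0.4 × 22 = -1.2 + 36.8 + 5.04 + 8.8 = 49.44
Gamble B = 0.05 × 54 + 0.24 × 13 + 0.03 × 65 + 0.03 × 104 + 0.65 × 56 = 2.7 + 3.12 + 1.95 + 3.12 + 36.4 = 47.29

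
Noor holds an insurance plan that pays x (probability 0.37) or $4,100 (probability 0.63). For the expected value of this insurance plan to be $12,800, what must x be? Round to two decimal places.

x = $27,613.51

0.37·x + 0.63·4100 = 12800
0.37·x = 12800 − 2583 = 10217
x = 10217 / 0.37 = 27613.5135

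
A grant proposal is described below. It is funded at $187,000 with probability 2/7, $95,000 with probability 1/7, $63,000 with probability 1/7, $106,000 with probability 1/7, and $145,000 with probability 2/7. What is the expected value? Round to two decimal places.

EV = 2/7 × 187000 + 1/7 × 95000 + 1/7 × 63000 + 1/7 × 106000 + 2/7 × 145000 = 53428.5714 + 13571.4286 + 9000 + 15142.8571 + 41428.5714 = 132571.4286

$132,571.43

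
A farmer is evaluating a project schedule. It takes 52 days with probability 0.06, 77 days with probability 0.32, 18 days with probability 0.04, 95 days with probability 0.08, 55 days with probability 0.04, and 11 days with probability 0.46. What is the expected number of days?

EV = 0.06 × 52 + 0.32 × 77 + 0.04 × 18 + 0.08 × 95 + 0.04 × 55 + 0.46 × 11 = 3.12 + 24.64 + 0.72 + 7.6 + 2.2 + 5.06 = 43.34

43.34 days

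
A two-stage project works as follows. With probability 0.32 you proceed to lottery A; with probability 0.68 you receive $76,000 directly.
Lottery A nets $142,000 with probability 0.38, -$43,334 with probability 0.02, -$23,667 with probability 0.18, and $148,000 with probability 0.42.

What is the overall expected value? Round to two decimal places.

$87,197.84

EV(A) = 0.38 × 142000 + 0.02 × (-43334) + 0.18 × (-23667) + 0.42 × 148000 = 53960 − 866.68 − 4260.06 + 62160 = 110993.26
Branch B: 76000 (certain)
Overall = 0.32 × 110993.26 + 0.68 × 76000 = 35517.8432 + 51680 = 87197.8432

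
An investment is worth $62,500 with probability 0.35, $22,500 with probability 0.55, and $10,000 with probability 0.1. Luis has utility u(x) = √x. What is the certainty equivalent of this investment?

$32,400

E[u] = 0.35·√62500 + 0.55·√22500 + 0.1·√10000 = 0.35·250 + 0.55·150 + 0.1·100 = 180
CE = (180)² = 32400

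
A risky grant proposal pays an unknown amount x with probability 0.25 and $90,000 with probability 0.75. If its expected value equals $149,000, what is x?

x = $326,000

0.25·x + 0.75·90000 = 149000
0.25·x = 149000 − 67500 = 81500
x = 81500 / 0.25 = 326000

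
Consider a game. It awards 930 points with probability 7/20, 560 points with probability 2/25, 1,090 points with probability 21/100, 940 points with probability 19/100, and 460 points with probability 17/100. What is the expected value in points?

856 points

EV = 7/20 × 930 + 2/25 × 560 + 21/100 × 1090 + 19/100 × 940 + 17/100 × 460 = 325.5 + 44.8 + 228.9 + 178.6 + 78.2 = 856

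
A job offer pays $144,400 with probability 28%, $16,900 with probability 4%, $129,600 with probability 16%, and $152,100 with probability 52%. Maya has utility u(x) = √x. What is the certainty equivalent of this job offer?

E[u] = 0.28·√144400 + 0.04·√16900 + 0.16·√129600 + 0.52·√152100 = 0.28·380 + 0.04·130 + 0.16·360 + 0.52·390 = 372
CE = (372)² = 138384

$138,384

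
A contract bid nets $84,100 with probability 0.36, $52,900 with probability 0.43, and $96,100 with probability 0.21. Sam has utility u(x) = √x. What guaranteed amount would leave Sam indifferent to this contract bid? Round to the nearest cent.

E[u] = 0.36·√84100 + 0.43·√52900 + 0.21·√96100 = 0.36·290 + 0.43·230 + 0.21·310 = 268.4
CE = (268.4)² = 72038.56

$72,038.56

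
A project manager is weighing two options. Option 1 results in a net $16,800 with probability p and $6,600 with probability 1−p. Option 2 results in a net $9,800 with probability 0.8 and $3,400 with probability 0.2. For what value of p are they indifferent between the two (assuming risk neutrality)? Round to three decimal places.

p = 0.188

EV(Option 2) = 0.8 × 9800 + 0.2 × 3400 = 7840 + 680 = 8520
p·16800 + (1−p)·6600 = 8520
10200p + 6600 = 8520
p = (8520 − 6600) / 10200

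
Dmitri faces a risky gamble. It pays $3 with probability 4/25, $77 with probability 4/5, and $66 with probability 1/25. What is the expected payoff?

$64.72

EV = 4/25 × 3 + 4/5 × 77 + 1/25 × 66 = 0.48 + 61.6 + 2.64 = 64.72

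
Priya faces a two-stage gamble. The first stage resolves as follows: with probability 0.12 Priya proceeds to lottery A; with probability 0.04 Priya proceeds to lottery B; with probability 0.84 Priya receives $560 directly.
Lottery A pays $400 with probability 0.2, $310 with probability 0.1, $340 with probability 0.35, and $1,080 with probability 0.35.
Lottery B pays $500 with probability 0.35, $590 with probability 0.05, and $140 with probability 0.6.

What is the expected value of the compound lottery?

$554.90

EV(A) = 0.2 × 400 + 0.1 × 310 + 0.35 × 340 + 0.35 × 1080 = 80 + 31 + 119 + 378 = 608
EV(B) = 0.35 × 500 + 0.05 × 590 + 0.6 × 140 = 175 + 29.5 + 84 = 288.5
Branch C: 560 (certain)
Overall = 0.12 × 608 + 0.04 × 288.5 + 0.84 × 560 = 72.96 + 11.54 + 470.4 = 554.9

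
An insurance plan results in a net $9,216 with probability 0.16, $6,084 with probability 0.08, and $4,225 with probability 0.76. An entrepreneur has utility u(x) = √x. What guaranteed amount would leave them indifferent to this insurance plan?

E[u] = 0.16·√9216 + 0.08·√6084 + 0.76·√4225 = 0.16·96 + 0.08·78 + 0.76·65 = 71
CE = (71)² = 5041

$5,041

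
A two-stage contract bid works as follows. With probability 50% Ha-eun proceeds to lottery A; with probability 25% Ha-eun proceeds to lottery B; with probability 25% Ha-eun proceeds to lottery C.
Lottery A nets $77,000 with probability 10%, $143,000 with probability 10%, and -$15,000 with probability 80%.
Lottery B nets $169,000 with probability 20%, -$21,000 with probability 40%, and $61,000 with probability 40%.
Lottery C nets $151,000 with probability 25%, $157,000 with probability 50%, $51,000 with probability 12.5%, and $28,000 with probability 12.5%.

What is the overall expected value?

EV(A) = 0.1 × 77000 + 0.1 × 143000 + 0.8 × (-15000) = 7700 + 14300 − 12000 = 10000
EV(B) = 0.2 × 169000 + 0.4 × (-21000) + 0.4 × 61000 = 33800 − 8400 + 24400 = 49800
EV(C) = 0.25 × 151000 + 0.5 × 157000 + 0.125 × 51000 + 0.125 × 28000 = 37750 + 78500 + 6375 + 3500 = 126125
Overall = 0.5 × 10000 + 0.25 × 49800 + 0.25 × 126125 = 5000 + 12450 + 31531.25 = 48981.25

$48,981.25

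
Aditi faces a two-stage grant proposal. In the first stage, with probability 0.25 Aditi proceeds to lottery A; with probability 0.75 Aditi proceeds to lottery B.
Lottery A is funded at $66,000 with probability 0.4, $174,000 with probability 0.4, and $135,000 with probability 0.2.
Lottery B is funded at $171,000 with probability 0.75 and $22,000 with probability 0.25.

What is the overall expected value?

EV(A) = 0.4 × 66000 + 0.4 × 174000 + 0.2 × 135000 = 26400 + 69600 + 27000 = 123000
EV(B) = 0.75 × 171000 + 0.25 × 22000 = 128250 + 5500 = 133750
Overall = 0.25 × 123000 + 0.75 × 133750 = 30750 + 100312.5 = 131062.5

$131,062.50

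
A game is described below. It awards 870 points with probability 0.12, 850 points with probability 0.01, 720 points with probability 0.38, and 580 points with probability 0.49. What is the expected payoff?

670.7 points

EV = 0.12 × 870 + 0.01 × 850 + 0.38 × 720 + 0.49 × 580 = 104.4 + 8.5 + 273.6 + 284.2 = 670.7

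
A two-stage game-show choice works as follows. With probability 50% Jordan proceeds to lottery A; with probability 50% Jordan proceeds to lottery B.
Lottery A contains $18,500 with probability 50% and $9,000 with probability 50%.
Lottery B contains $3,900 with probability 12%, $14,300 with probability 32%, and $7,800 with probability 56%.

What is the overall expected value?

$11,581

EV(A) = 0.5 × 18500 + 0.5 × 9000 = 9250 + 4500 = 13750
EV(B) = 0.12 × 3900 + 0.32 × 14300 + 0.56 × 7800 = 468 + 4576 + 4368 = 9412
Overall = 0.5 × 13750 + 0.5 × 9412 = 6875 + 4706 = 11581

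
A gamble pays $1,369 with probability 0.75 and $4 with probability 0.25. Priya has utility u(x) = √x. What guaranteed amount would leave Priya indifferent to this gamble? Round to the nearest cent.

E[u] = 0.75·√1369 + 0.25·√4 = 0.75·37 + 0.25·2 = 28.25
CE = (28.25)² = 798.0625

$798.06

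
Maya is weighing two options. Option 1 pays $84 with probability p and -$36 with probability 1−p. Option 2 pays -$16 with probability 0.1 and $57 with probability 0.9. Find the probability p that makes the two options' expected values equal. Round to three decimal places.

EV(Option 2) = 0.1 × (-16) + 0.9 × 57 = -1.6 + 51.3 = 49.7
p·84 + (1−p)·(-36) = 49.7
120p − 36 = 49.7
p = (49.7 + 36) / 120

p = 0.714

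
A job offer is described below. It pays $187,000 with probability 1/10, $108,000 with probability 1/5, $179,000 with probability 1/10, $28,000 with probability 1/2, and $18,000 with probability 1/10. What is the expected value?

EV = 1/10 × 187000 + 1/5 × 108000 + 1/10 × 179000 + 1/2 × 28000 + 1/10 × 18000 = 18700 + 21600 + 17900 + 14000 + 1800 = 74000

$74,000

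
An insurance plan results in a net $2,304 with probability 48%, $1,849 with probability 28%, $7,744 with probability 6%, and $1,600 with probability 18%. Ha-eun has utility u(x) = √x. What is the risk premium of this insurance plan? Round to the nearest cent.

E[u] = 0.48·√2304 + 0.28·√1849 + 0.06·√7744 + 0.18·√1600 = 0.48·48 + 0.28·43 + 0.06·88 + 0.18·40 = 47.56
CE = (47.56)² = 2261.9536
Risk premium = EV − CE = 2376.28 − 2261.9536 = 114.3264

$114.33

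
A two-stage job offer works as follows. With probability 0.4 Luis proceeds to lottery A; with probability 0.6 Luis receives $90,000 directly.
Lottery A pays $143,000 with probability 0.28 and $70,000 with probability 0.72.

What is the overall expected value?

$90,176

EV(A) = 0.28 × 143000 + 0.72 × 70000 = 40040 + 50400 = 90440
Branch B: 90000 (certain)
Overall = 0.4 × 90440 + 0.6 × 90000 = 36176 + 54000 = 90176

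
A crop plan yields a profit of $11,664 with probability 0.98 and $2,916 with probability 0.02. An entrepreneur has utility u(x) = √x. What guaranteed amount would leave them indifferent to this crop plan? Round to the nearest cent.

$11,431.89

E[u] = 0.98·√11664 + 0.02·√2916 = 0.98·108 + 0.02·54 = 106.92
CE = (106.92)² = 11431.8864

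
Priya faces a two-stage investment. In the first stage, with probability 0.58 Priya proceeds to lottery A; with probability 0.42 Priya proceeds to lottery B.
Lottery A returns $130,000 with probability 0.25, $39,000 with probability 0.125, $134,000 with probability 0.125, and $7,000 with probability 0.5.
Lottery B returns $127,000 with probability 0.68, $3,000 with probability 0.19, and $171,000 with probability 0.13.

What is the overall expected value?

EV(A) = 0.25 × 130000 + 0.125 × 39000 + 0.125 × 134000 + 0.5 × 7000 = 32500 + 4875 + 16750 + 3500 = 57625
EV(B) = 0.68 × 127000 + 0.19 × 3000 + 0.13 × 171000 = 86360 + 570 + 22230 = 109160
Overall = 0.58 × 57625 + 0.42 × 109160 = 33422.5 + 45847.2 = 79269.7

$79,269.70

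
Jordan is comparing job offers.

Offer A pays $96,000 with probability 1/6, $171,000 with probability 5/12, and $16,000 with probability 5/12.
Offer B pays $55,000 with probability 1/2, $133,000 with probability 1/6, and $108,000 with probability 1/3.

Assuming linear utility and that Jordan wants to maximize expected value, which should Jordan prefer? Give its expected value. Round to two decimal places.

Offer A = 1/6 × 96000 + 5/12 × 171000 + 5/12 × 16000 = 16000 + 71250 + 6666.6667 = 93916.6667
Offer B = 1/2 × 55000 + 1/6 × 133000 + 1/3 × 108000 = 27500 + 22166.6667 + 36000 = 85666.6667

Offer A ($93,916.67)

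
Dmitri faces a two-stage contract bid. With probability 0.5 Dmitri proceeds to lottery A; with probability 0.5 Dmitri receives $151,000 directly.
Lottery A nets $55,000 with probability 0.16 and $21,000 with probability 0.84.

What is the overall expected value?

EV(A) = 0.16 × 55000 + 0.84 × 21000 = 8800 + 17640 = 26440
Branch B: 151000 (certain)
Overall = 0.5 × 26440 + 0.5 × 151000 = 13220 + 75500 = 88720

$88,720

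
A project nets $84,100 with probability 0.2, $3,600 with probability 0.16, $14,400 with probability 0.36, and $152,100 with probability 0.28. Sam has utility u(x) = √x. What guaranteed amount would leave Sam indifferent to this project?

E[u] = 0.2·√84100 + 0.16·√3600 + 0.36·√14400 + 0.28·√152100 = 0.2·290 + 0.16·60 + 0.36·120 + 0.28·390 = 220
CE = (220)² = 48400

$48,400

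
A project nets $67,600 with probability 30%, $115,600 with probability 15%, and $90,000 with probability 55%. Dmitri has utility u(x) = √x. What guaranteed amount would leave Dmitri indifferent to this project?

$86,436

E[u] = 0.3·√67600 + 0.15·√115600 + 0.55·√90000 = 0.3·260 + 0.15·340 + 0.55·300 = 294
CE = (294)² = 86436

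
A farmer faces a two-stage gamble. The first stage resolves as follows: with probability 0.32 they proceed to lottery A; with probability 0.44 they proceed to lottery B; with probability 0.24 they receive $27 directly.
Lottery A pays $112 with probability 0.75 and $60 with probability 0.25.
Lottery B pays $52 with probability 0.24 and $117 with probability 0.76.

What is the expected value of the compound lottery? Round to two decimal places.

$82.78

EV(A) = 0.75 × 112 + 0.25 × 60 = 84 + 15 = 99
EV(B) = 0.24 × 52 + 0.76 × 117 = 12.48 + 88.92 = 101.4
Branch C: 27 (certain)
Overall = 0.32 × 99 + 0.44 × 101.4 + 0.24 × 27 = 31.68 + 44.616 + 6.48 = 82.776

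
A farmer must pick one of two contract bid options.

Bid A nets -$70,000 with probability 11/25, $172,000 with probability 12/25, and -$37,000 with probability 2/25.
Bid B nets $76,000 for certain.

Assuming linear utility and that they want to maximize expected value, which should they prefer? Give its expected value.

Bid A = 11/25 × (-70000) + 12/25 × 172000 + 2/25 × (-37000) = -30800 + 82560 − 2960 = 48800
Bid B: 76000 (certain)

Bid B ($76,000)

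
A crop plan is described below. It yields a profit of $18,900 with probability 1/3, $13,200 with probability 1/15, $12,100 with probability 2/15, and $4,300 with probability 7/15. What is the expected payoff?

$10,800

EV = 1/3 × 18900 + 1/15 × 13200 + 2/15 × 12100 + 7/15 × 4300 = 6300 + 880 + 1613.3333 + 2006.6667 = 10800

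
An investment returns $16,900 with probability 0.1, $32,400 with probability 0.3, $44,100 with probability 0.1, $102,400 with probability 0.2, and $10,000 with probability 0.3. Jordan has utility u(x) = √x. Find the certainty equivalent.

$33,124

E[u] = 0.1·√16900 + 0.3·√32400 + 0.1·√44100 + 0.2·√102400 + 0.3·√10000 = 0.1·130 + 0.3·180 + 0.1·210 + 0.2·320 + 0.3·100 = 182
CE = (182)² = 33124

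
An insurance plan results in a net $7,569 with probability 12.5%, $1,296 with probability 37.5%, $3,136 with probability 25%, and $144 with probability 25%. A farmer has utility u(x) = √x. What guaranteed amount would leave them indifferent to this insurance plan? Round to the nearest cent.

$1,711.89

E[u] = 0.125·√7569 + 0.375·√1296 + 0.25·√3136 + 0.25·√144 = 0.125·87 + 0.375·36 + 0.25·56 + 0.25·12 = 41.375
CE = (41.375)² = 1711.890625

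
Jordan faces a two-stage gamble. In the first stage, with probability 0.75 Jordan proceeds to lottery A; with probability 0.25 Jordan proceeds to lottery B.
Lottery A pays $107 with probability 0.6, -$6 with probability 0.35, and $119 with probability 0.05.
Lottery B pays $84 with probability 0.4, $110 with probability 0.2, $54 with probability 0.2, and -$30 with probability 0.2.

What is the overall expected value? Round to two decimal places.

EV(A) = 0.6 × 107 + 0.35 × (-6) + 0.05 × 119 = 64.2 − 2.1 + 5.95 = 68.05
EV(B) = 0.4 × 84 + 0.2 × 110 + 0.2 × 54 + 0.2 × (-30) = 33.6 + 22 + 10.8 − 6 = 60.4
Overall = 0.75 × 68.05 + 0.25 × 60.4 = 51.0375 + 15.1 = 66.1375

$66.14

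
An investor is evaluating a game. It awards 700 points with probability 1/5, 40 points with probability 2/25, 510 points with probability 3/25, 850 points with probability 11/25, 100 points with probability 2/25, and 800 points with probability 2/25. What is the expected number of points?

650.4 points

EV = 1/5 × 700 + 2/25 × 40 + 3/25 × 510 + 11/25 × 850 + 2/25 × 100 + 2/25 × 800 = 140 + 3.2 + 61.2 + 374 + 8 + 64 = 650.4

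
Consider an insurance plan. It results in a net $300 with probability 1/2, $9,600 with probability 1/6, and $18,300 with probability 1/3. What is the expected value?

$7,850

EV = 1/2 × 300 + 1/6 × 9600 + 1/3 × 18300 = 150 + 1600 + 6100 = 7850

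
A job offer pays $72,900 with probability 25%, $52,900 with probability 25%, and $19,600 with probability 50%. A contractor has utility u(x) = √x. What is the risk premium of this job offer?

$3,225

E[u] = 0.25·√72900 + 0.25·√52900 + 0.5·√19600 = 0.25·270 + 0.25·230 + 0.5·140 = 195
CE = (195)² = 38025
Risk premium = EV − CE = 41250 − 38025 = 3225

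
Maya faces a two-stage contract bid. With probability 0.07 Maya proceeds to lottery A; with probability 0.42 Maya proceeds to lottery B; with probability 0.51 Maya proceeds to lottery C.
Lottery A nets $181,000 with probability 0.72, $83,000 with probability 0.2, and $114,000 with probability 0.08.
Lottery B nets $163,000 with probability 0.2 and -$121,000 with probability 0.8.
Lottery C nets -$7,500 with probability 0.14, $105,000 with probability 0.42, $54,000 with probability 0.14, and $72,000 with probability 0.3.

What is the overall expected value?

$20,785.90

EV(A) = 0.72 × 181000 + 0.2 × 83000 + 0.08 × 114000 = 130320 + 16600 + 9120 = 156040
EV(B) = 0.2 × 163000 + 0.8 × (-121000) = 32600 − 96800 = -64200
EV(C) = 0.14 × (-7500) + 0.42 × 105000 + 0.14 × 54000 + 0.3 × 72000 = -1050 + 44100 + 7560 + 21600 = 72210
Overall = 0.07 × 156040 + 0.42 × (-64200) + 0.51 × 72210 = 10922.8 − 26964 + 36827.1 = 20785.9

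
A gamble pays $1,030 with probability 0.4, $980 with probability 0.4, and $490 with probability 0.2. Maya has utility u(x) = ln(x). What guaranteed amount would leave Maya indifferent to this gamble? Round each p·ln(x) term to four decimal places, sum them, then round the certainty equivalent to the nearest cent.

E[u] = 0.4·ln(1030) + 0.4·ln(980) + 0.2·ln(490) = 2.7749 + 2.7550 + 1.2389 = 6.7688
CE = e^6.7688 ≈ 870.27

$870.27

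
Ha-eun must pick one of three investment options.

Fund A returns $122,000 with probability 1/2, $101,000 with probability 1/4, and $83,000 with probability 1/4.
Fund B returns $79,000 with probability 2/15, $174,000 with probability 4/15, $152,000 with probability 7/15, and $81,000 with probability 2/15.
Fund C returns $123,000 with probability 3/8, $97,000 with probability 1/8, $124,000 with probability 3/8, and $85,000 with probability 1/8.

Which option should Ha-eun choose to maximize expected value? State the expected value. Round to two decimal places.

Fund A = 1/2 × 122000 + 1/4 × 101000 + 1/4 × 83000 = 61000 + 25250 + 20750 = 107000
Fund B = 2/15 × 79000 + 4/15 × 174000 + 7/15 × 152000 + 2/15 × 81000 = 10533.3333 + 46400 + 70933.3333 + 10800 = 138666.6667
Fund C = 3/8 × 123000 + 1/8 × 97000 + 3/8 × 124000 + 1/8 × 85000 = 46125 + 12125 + 46500 + 10625 = 115375

Fund B ($138,666.67)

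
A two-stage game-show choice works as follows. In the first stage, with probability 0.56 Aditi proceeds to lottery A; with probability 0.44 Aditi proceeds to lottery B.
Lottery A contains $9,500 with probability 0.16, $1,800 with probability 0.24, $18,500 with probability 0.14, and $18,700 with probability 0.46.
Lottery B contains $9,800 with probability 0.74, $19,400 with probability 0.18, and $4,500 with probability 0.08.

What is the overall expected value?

EV(A) = 0.16 × 9500 + 0.24 × 1800 + 0.14 × 18500 + 0.46 × 18700 = 1520 + 432 + 2590 + 8602 = 13144
EV(B) = 0.74 × 9800 + 0.18 × 19400 + 0.08 × 4500 = 7252 + 3492 + 360 = 11104
Overall = 0.56 × 13144 + 0.44 × 11104 = 7360.64 + 4885.76 = 12246.4

$12,246.40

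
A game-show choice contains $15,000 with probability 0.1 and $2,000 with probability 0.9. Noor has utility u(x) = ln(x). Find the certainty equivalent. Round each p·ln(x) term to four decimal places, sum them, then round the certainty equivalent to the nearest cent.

$2,446.47

E[u] = 0.1·ln(15000) + 0.9·ln(2000) = 0.9616 + 6.8408 = 7.8024
CE = e^7.8024 ≈ 2446.47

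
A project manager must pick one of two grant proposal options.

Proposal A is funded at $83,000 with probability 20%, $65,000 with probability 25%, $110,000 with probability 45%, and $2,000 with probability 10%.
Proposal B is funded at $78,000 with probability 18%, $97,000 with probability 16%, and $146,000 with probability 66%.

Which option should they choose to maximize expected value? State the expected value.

Proposal B ($125,920)

Proposal A = 0.2 × 83000 + 0.25 × 65000 + 0.45 × 110000 + 0.1 × 2000 = 16600 + 16250 + 49500 + 200 = 82550
Proposal B = 0.18 × 78000 + 0.16 × 97000 + 0.66 × 146000 = 14040 + 15520 + 96360 = 125920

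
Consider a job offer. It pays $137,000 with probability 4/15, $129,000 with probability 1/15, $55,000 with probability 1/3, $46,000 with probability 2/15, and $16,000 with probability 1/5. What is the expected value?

$72,800

EV = 4/15 × 137000 + 1/15 × 129000 + 1/3 × 55000 + 2/15 × 46000 + 1/5 × 16000 = 36533.3333 + 8600 + 18333.3333 + 6133.3333 + 3200 = 72800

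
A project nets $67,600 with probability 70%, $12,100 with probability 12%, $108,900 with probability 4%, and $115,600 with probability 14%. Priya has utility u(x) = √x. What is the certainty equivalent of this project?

E[u] = 0.7·√67600 + 0.12·√12100 + 0.04·√108900 + 0.14·√115600 = 0.7·260 + 0.12·110 + 0.04·330 + 0.14·340 = 256
CE = (256)² = 65536

$65,536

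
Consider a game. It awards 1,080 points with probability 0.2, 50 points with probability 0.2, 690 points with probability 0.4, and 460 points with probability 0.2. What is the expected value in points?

EV = 0.2 × 1080 + 0.2 × 50 + 0.4 × 690 + 0.2 × 460 = 216 + 10 + 276 + 92 = 594

594 points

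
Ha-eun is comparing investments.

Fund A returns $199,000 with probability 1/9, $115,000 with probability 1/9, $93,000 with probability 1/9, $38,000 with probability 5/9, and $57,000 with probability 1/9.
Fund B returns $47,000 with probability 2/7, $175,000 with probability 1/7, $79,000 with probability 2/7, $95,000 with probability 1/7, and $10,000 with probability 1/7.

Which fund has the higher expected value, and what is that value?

Fund B ($76,000)

Fund A = 1/9 × 199000 + 1/9 × 115000 + 1/9 × 93000 + 5/9 × 38000 + 1/9 × 57000 = 22111.1111 + 12777.7778 + 10333.3333 + 21111.1111 + 6333.3333 = 72666.6667
Fund B = 2/7 × 47000 + 1/7 × 175000 + 2/7 × 79000 + 1/7 × 95000 + 1/7 × 10000 = 13428.5714 + 25000 + 22571.4286 + 13571.4286 + 1428.5714 = 76000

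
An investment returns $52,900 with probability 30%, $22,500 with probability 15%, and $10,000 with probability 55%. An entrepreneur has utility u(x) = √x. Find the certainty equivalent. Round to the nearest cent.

$21,462.25

E[u] = 0.3·√52900 + 0.15·√22500 + 0.55·√10000 = 0.3·230 + 0.15·150 + 0.55·100 = 146.5
CE = (146.5)² = 21462.25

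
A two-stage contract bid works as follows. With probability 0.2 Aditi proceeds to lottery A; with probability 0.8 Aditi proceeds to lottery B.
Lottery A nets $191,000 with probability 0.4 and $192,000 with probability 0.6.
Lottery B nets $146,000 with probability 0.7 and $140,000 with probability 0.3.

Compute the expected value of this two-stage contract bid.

$153,680

EV(A) = 0.4 × 191000 + 0.6 × 192000 = 76400 + 115200 = 191600
EV(B) = 0.7 × 146000 + 0.3 × 140000 = 102200 + 42000 = 144200
Overall = 0.2 × 191600 + 0.8 × 144200 = 38320 + 115360 = 153680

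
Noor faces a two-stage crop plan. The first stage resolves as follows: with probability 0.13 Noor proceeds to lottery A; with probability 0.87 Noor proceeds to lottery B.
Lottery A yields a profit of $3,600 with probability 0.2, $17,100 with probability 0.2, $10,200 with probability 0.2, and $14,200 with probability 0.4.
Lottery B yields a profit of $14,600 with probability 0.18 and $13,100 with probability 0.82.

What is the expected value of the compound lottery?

$13,173.70

EV(A) = 0.2 × 3600 + 0.2 × 17100 + 0.2 × 10200 + 0.4 × 14200 = 720 + 3420 + 2040 + 5680 = 11860
EV(B) = 0.18 × 14600 + 0.82 × 13100 = 2628 + 10742 = 13370
Overall = 0.13 × 11860 + 0.87 × 13370 = 1541.8 + 11631.9 = 13173.7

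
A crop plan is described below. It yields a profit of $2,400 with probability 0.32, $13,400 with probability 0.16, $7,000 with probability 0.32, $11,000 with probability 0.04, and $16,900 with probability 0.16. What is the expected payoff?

$8,296

EV = 0.32 × 2400 + 0.16 × 13400 + 0.32 × 7000 + 0.04 × 11000 + 0.16 × 16900 = 768 + 2144 + 2240 + 440 + 2704 = 8296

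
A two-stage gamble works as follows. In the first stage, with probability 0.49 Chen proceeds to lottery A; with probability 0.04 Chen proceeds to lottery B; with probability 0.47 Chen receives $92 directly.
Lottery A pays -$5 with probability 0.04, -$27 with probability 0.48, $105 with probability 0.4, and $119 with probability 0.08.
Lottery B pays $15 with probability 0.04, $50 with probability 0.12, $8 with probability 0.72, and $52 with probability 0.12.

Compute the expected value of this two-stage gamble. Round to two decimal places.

$62.78

EV(A) = 0.04 × (-5) + 0.48 × (-27) + 0.4 × 105 + 0.08 × 119 = -0.2 − 12.96 + 42 + 9.52 = 38.36
EV(B) = 0.04 × 15 + 0.12 × 50 + 0.72 × 8 + 0.12 × 52 = 0.6 + 6 + 5.76 + 6.24 = 18.6
Branch C: 92 (certain)
Overall = 0.49 × 38.36 + 0.04 × 18.6 + 0.47 × 92 = 18.7964 + 0.744 + 43.24 = 62.7804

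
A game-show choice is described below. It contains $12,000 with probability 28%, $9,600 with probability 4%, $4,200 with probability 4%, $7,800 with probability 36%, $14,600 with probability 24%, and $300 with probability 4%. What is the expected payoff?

$10,236

EV = 0.28 × 12000 + 0.04 × 9600 + 0.04 × 4200 + 0.36 × 7800 + 0.24 × 14600 + 0.04 × 300 = 3360 + 384 + 168 + 2808 + 3504 + 12 = 10236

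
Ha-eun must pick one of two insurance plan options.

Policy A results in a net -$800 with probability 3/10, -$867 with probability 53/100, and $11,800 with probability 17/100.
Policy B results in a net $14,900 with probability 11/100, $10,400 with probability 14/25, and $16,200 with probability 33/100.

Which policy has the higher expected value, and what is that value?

Policy A = 3/10 × (-800) + 53/100 × (-867) + 17/100 × 11800 = -240 − 459.51 + 2006 = 1306.49
Policy B = 11/100 × 14900 + 14/25 × 10400 + 33/100 × 16200 = 1639 + 5824 + 5346 = 12809

Policy B ($12,809)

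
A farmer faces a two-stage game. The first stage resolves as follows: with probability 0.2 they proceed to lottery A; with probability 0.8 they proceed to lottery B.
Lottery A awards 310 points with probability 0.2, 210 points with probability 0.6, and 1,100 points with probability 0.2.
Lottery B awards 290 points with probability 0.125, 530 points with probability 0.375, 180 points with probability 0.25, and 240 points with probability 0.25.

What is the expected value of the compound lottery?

EV(A) = 0.2 × 310 + 0.6 × 210 + 0.2 × 1100 = 62 + 126 + 220 = 408
EV(B) = 0.125 × 290 + 0.375 × 530 + 0.25 × 180 + 0.25 × 240 = 36.25 + 198.75 + 45 + 60 = 340
Overall = 0.2 × 408 + 0.8 × 340 = 81.6 + 272 = 353.6

353.6 points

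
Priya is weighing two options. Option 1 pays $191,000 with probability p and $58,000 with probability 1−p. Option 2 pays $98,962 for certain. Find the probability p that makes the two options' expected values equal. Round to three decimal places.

p = 0.308

p·191000 + (1−p)·58000 = 98962
133000p + 58000 = 98962
p = (98962 − 58000) / 133000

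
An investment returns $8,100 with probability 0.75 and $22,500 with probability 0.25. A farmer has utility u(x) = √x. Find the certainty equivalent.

E[u] = 0.75·√8100 + 0.25·√22500 = 0.75·90 + 0.25·150 = 105
CE = (105)² = 11025

$11,025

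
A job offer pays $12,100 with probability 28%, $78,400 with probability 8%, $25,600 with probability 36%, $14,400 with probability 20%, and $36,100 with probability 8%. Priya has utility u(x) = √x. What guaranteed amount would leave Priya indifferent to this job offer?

E[u] = 0.28·√12100 + 0.08·√78400 + 0.36·√25600 + 0.2·√14400 + 0.08·√36100 = 0.28·110 + 0.08·280 + 0.36·160 + 0.2·120 + 0.08·190 = 150
CE = (150)² = 22500

$22,500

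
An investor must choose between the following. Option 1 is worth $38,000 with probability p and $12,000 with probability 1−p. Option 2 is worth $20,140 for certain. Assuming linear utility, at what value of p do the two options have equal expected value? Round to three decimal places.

p·38000 + (1−p)·12000 = 20140
26000p + 12000 = 20140
p = (20140 − 12000) / 26000

p = 0.313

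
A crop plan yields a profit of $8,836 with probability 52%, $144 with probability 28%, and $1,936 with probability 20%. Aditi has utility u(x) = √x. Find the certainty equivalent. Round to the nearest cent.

E[u] = 0.52·√8836 + 0.28·√144 + 0.2·√1936 = 0.52·94 + 0.28·12 + 0.2·44 = 61.04
CE = (61.04)² = 3725.8816

$3,725.88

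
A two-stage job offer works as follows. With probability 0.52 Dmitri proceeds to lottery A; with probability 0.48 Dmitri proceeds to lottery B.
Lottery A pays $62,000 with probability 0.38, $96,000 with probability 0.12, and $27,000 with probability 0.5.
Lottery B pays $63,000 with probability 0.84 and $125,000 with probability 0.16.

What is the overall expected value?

$60,263.20

EV(A) = 0.38 × 62000 + 0.12 × 96000 + 0.5 × 27000 = 23560 + 11520 + 13500 = 48580
EV(B) = 0.84 × 63000 + 0.16 × 125000 = 52920 + 20000 = 72920
Overall = 0.52 × 48580 + 0.48 × 72920 = 25261.6 + 35001.6 = 60263.2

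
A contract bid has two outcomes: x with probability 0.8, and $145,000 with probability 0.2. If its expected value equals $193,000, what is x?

0.8·x + 0.2·145000 = 193000
0.8·x = 193000 − 29000 = 164000
x = 164000 / 0.8 = 205000

x = $205,000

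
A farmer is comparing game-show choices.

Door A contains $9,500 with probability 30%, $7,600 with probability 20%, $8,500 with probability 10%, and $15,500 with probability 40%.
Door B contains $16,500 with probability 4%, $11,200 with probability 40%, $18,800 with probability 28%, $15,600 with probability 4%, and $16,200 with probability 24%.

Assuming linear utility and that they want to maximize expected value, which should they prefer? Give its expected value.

Door B ($14,916)

Door A = 0.3 × 9500 + 0.2 × 7600 + 0.1 × 8500 + 0.4 × 15500 = 2850 + 1520 + 850 + 6200 = 11420
Door B = 0.04 × 16500 + 0.4 × 11200 + 0.28 × 18800 + 0.04 × 15600 + 0.24 × 16200 = 660 + 4480 + 5264 + 624 + 3888 = 14916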